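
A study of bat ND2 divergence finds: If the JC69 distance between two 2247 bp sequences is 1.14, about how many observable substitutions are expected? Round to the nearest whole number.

Invert JC69: p = (3/4)(1 − e^(−4d/3)) = 0.75 × (1 − e^(-1.52)) = 0.75 × (1 − 0.218712) = 0.585966.
Expected differing sites = pL ≈ 0.585966 × 2247 = 1316.665602 ≈ 1317.

1317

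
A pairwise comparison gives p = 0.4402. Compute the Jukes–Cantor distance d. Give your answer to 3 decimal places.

0.663

d = −(3/4) ln(1 − 4p/3) = −0.75 ln(1 − 0.586933) = −0.75 ln(0.413067)
  = −0.75 × (-0.884145) = 0.663109 substitutions/site.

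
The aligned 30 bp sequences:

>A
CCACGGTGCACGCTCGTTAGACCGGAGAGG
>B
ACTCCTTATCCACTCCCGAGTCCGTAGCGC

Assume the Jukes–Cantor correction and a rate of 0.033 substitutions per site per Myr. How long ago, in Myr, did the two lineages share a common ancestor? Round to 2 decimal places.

The sequences differ at 15 of 30 sites, so p = 15/30 = 0.5.
d = −(3/4) ln(1 − 4p/3) = −0.75 ln(1 − 0.666667) = −0.75 ln(0.333333)
  = −0.75 × (-1.098613) = 0.823960 substitutions/site.
Under a molecular clock d = 2μt, so t = d/(2μ) = 0.823960 / (2 × 0.033) = 12.48 Myr.

12.48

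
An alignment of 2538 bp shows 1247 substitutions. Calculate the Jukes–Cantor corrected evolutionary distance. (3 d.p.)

0.798

p = 1247/2538 ≈ 0.491332.
d = −(3/4) ln(1 − 4p/3) = −0.75 ln(1 − 0.655109) = −0.75 ln(0.344891)
  = −0.75 × (-1.064527) = 0.798395 substitutions/site.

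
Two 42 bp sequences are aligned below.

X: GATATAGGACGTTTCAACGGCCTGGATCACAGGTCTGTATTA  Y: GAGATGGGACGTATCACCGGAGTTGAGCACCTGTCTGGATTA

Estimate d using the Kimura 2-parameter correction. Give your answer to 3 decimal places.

Of 42 sites, 1 differences are transitions and 10 are transversions, so P = 1/42 ≈ 0.02381 and Q = 10/42 ≈ 0.238095.
Under the Kimura two-parameter model, d = −½ ln(1 − 2P − Q) − ¼ ln(1 − 2Q).
1 − 2P − Q = 0.714285, giving −½ ln(0.714285) = 0.168237.
1 − 2Q = 0.52381, giving −¼ ln(0.52381) = 0.161657.
d = 0.168237 + 0.161657 = 0.329894.

0.330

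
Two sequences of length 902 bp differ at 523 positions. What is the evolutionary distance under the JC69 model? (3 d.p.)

p = 523/902 ≈ 0.579823.
d = −(3/4) ln(1 − 4p/3) = −0.75 ln(1 − 0.773097) = −0.75 ln(0.226903)
  = −0.75 × (-1.483233) = 1.112425 substitutions/site.

1.112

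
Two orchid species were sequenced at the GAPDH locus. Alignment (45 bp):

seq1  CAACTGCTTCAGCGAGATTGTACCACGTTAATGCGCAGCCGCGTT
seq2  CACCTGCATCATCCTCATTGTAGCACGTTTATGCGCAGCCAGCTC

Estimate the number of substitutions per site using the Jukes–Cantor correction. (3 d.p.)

The sequences differ at 12 of 45 sites, so p = 12/45 ≈ 0.266667.
d = −(3/4) ln(1 − 4p/3) = −0.75 ln(1 − 0.355556) = −0.75 ln(0.644444)
  = −0.75 × (-0.439367) = 0.329525 substitutions/site.

0.330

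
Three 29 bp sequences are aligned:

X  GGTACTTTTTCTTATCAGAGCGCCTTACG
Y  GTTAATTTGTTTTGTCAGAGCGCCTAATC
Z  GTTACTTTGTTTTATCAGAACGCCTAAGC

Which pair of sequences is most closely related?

X–Y: 8/29 differ, p = 0.276, d = 0.344.
X–Z: 7/29 differ, p = 0.241, d = 0.291.
Y–Z: 4/29 differ, p = 0.138, d = 0.152.
The smallest distance is between Y and Z.

Y and Z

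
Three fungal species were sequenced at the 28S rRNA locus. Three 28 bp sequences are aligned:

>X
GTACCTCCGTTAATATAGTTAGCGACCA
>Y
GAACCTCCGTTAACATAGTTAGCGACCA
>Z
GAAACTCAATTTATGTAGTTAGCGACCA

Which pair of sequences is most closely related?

X–Y: 2/28 differ, p = 0.071, d = 0.075.
X–Z: 6/28 differ, p = 0.214, d = 0.252.
Y–Z: 6/28 differ, p = 0.214, d = 0.252.
The smallest distance is between X and Y.

X and Y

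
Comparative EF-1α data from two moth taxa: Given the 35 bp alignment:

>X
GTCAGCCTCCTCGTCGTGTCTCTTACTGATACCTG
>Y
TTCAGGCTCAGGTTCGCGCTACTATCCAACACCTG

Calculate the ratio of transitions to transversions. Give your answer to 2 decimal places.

0.67

Transitions are A↔G and C↔T; transversions are all other mismatches.
Transitions: 6. Transversions: 9.
R = 6/9 = 0.666666… ≈ 0.67 (to 2 d.p.).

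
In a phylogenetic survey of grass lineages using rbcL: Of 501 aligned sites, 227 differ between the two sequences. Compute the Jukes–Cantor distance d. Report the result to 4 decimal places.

p = 227/501 ≈ 0.453094.
d = −(3/4) ln(1 − 4p/3) = −0.75 ln(1 − 0.604125) = −0.75 ln(0.395875)
  = −0.75 × (-0.926657) = 0.694993 substitutions/site.

0.6950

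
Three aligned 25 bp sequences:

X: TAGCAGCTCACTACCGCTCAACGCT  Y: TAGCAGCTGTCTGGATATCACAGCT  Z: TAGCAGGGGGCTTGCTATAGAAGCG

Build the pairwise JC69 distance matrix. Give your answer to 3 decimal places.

d(X,Y) = 0.490, d(X,Z) = 0.766, d(Y,Z) = 0.490

X–Y: 9/25 sites differ → p = 0.36, d = −0.75 ln(1 − 0.48) = 0.490445 ≈ 0.490.
X–Z: 12/25 sites differ → p = 0.48, d = −0.75 ln(1 − 0.64) = 0.766238 ≈ 0.766.
Y–Z: 9/25 sites differ → p = 0.36, d = −0.75 ln(1 − 0.48) = 0.490445 ≈ 0.490.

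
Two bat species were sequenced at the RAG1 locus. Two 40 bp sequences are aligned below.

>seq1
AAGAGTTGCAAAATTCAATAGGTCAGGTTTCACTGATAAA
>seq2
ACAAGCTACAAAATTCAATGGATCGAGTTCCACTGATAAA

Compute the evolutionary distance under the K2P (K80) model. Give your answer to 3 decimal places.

Of 40 sites, 8 differences are transitions and 1 are transversions, so P = 8/40 = 0.2 and Q = 1/40 = 0.025.
Under the Kimura two-parameter model, d = −½ ln(1 − 2P − Q) − ¼ ln(1 − 2Q).
1 − 2P − Q = 0.575, giving −½ ln(0.575) = 0.276693.
1 − 2Q = 0.95, giving −¼ ln(0.95) = 0.012823.
d = 0.276693 + 0.012823 = 0.289516.

0.290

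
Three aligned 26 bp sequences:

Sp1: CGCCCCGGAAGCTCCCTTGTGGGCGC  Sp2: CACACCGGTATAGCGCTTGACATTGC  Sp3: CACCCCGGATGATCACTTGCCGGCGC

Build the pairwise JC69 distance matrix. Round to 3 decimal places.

d(Sp1,Sp2) = 0.717, d(Sp1,Sp3) = 0.276, d(Sp2,Sp3) = 0.539

Sp1–Sp2: 12/26 sites differ → p ≈ 0.461538, d = −0.75 ln(1 − 0.615384) = 0.716632 ≈ 0.717.
Sp1–Sp3: 6/26 sites differ → p ≈ 0.230769, d = −0.75 ln(1 − 0.307692) = 0.275793 ≈ 0.276.
Sp2–Sp3: 10/26 sites differ → p ≈ 0.384615, d = −0.75 ln(1 − 0.51282) = 0.539341 ≈ 0.539.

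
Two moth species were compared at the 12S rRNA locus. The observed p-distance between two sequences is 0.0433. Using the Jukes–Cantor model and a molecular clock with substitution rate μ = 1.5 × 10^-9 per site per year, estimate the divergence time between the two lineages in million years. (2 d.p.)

d = −(3/4) ln(1 − 4p/3) = −0.75 ln(1 − 0.057733) = −0.75 ln(0.942267)
  = −0.75 × (-0.059467) = 0.044600 substitutions/site.
Under a molecular clock d = 2μt, so t = d/(2μ) = 0.044600 / (2 × 1.5 × 10^-9) = 14.87 million years.

14.87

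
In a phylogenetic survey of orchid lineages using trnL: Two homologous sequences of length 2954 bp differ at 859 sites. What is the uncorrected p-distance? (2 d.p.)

0.29

p = 859/2954 = 0.290792… ≈ 0.29 (to 2 d.p.).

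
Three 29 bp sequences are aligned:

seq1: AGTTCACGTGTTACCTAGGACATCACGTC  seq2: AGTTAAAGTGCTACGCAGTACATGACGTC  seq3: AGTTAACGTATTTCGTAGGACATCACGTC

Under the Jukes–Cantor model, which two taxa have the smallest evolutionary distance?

seq1 and seq3

seq1–seq2: 7/29 differ, p = 0.241, d = 0.291.
seq1–seq3: 4/29 differ, p = 0.138, d = 0.152.
seq2–seq3: 7/29 differ, p = 0.241, d = 0.291.
The smallest distance is between seq1 and seq3.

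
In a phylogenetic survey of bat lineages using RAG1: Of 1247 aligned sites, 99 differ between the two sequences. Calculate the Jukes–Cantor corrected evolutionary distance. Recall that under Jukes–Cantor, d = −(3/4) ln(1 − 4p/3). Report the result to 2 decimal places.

0.08

p = 99/1247 ≈ 0.079391.
d = −(3/4) ln(1 − 4p/3) = −0.75 ln(1 − 0.105855) = −0.75 ln(0.894145)
  = −0.75 × (-0.111887) = 0.083915 substitutions/site.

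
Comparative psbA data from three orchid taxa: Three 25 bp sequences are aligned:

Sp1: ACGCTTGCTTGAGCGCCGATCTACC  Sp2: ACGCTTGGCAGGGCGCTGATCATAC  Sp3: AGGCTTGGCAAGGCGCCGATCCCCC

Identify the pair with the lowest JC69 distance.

Sp2 and Sp3

Sp1–Sp2: 8/25 differ, p = 0.320, d = 0.417.
Sp1–Sp3: 8/25 differ, p = 0.320, d = 0.417.
Sp2–Sp3: 6/25 differ, p = 0.240, d = 0.289.
The smallest distance is between Sp2 and Sp3.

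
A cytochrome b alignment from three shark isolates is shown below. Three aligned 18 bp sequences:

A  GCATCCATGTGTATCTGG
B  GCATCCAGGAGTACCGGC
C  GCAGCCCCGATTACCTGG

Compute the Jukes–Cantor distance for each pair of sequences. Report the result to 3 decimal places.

d(A,B) = 0.347, d(A,C) = 0.441, d(B,C) = 0.441

A–B: 5/18 sites differ → p ≈ 0.277778, d = −0.75 ln(1 − 0.370371) = 0.346968 ≈ 0.347.
A–C: 6/18 sites differ → p ≈ 0.333333, d = −0.75 ln(1 − 0.444444) = 0.440839 ≈ 0.441.
B–C: 6/18 sites differ → p ≈ 0.333333, d = −0.75 ln(1 − 0.444444) = 0.440839 ≈ 0.441.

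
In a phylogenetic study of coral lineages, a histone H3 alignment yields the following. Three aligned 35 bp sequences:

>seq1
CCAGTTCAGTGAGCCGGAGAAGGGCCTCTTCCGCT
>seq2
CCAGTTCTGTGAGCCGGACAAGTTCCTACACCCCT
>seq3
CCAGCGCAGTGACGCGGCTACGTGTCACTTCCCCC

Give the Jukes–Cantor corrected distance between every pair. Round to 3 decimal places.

d(seq1,seq2) = 0.273, d(seq1,seq3) = 0.458, d(seq2,seq3) = 0.635

seq1–seq2: 8/35 sites differ → p ≈ 0.228571, d = −0.75 ln(1 − 0.304761) = 0.272625 ≈ 0.273.
seq1–seq3: 12/35 sites differ → p ≈ 0.342857, d = −0.75 ln(1 − 0.457143) = 0.458182 ≈ 0.458.
seq2–seq3: 15/35 sites differ → p ≈ 0.428571, d = −0.75 ln(1 − 0.571428) = 0.635472 ≈ 0.635.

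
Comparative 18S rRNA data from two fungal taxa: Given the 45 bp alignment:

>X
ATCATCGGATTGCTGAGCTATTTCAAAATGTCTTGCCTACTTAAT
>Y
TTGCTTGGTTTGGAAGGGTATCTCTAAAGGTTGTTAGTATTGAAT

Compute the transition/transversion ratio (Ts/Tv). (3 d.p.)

Transitions are A↔G and C↔T; transversions are all other mismatches.
Transitions: 6. Transversions: 14.
R = 6/14 = 0.428571… ≈ 0.429 (to 3 d.p.).

0.429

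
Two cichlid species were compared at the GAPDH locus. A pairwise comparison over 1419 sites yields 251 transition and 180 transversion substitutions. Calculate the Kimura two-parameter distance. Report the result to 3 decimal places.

0.401

P = 251/1419 ≈ 0.176885 and Q = 180/1419 ≈ 0.12685.
Under the Kimura two-parameter model, d = −½ ln(1 − 2P − Q) − ¼ ln(1 − 2Q).
1 − 2P − Q = 0.51938, giving −½ ln(0.51938) = 0.327560.
1 − 2Q = 0.7463, giving −¼ ln(0.7463) = 0.073157.
d = 0.327560 + 0.073157 = 0.400717.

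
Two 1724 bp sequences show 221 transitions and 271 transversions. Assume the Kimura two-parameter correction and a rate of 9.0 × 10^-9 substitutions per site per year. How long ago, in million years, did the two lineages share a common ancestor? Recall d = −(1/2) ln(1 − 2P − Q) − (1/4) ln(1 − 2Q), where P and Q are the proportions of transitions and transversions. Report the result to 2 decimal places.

20.07

P = 221/1724 ≈ 0.12819 and Q = 271/1724 ≈ 0.157193.
Under the Kimura two-parameter model, d = −½ ln(1 − 2P − Q) − ¼ ln(1 − 2Q).
1 − 2P − Q = 0.586427, giving −½ ln(0.586427) = 0.266854.
1 − 2Q = 0.685614, giving −¼ ln(0.685614) = 0.094360.
d = 0.266854 + 0.094360 = 0.361214.
Under a molecular clock d = 2μt, so t = d/(2μ) = 0.361214 / (2 × 9.0 × 10^-9) = 20.07 million years.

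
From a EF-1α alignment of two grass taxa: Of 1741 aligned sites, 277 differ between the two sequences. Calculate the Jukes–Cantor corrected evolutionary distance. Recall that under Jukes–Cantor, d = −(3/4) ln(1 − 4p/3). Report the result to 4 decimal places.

0.1788

p = 277/1741 ≈ 0.159104.
d = −(3/4) ln(1 − 4p/3) = −0.75 ln(1 − 0.212139) = −0.75 ln(0.787861)
  = −0.75 × (-0.238434) = 0.178826 substitutions/site.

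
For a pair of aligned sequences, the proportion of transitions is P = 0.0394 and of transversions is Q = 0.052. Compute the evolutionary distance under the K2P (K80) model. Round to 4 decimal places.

Under the Kimura two-parameter model, d = −½ ln(1 − 2P − Q) − ¼ ln(1 − 2Q).
1 − 2P − Q = 0.8692, giving −½ ln(0.8692) = 0.070091.
1 − 2Q = 0.896, giving −¼ ln(0.896) = 0.027454.
d = 0.070091 + 0.027454 = 0.097545.

0.0975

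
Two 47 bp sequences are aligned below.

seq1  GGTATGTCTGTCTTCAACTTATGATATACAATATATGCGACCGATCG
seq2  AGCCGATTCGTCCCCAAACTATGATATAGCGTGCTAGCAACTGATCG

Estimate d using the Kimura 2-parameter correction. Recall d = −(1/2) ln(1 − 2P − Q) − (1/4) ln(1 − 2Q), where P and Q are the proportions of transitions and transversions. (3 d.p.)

Of 47 sites, 13 differences are transitions and 7 are transversions, so P = 13/47 ≈ 0.276596 and Q = 7/47 ≈ 0.148936.
Under the Kimura two-parameter model, d = −½ ln(1 − 2P − Q) − ¼ ln(1 − 2Q).
1 − 2P − Q = 0.297872, giving −½ ln(0.297872) = 0.605546.
1 − 2Q = 0.702128, giving −¼ ln(0.702128) = 0.088410.
d = 0.605546 + 0.088410 = 0.693956.

0.694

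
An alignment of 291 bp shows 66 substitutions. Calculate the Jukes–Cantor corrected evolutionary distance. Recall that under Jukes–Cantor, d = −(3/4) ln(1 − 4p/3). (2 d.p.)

p = 66/291 ≈ 0.226804.
d = −(3/4) ln(1 − 4p/3) = −0.75 ln(1 − 0.302405) = −0.75 ln(0.697595)
  = −0.75 × (-0.360117) = 0.270088 substitutions/site.

0.27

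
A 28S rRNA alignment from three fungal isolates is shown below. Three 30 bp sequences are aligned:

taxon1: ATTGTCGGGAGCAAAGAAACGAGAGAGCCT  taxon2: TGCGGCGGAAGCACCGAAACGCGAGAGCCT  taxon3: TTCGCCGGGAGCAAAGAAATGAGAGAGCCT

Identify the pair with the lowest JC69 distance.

taxon1 and taxon3

taxon1–taxon2: 8/30 differ, p = 0.267, d = 0.330.
taxon1–taxon3: 4/30 differ, p = 0.133, d = 0.147.
taxon2–taxon3: 7/30 differ, p = 0.233, d = 0.280.
The smallest distance is between taxon1 and taxon3.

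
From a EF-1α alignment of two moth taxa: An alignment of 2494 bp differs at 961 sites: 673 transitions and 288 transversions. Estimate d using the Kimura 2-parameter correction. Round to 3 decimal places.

P = 673/2494 ≈ 0.269848 and Q = 288/2494 ≈ 0.115477.
Under the Kimura two-parameter model, d = −½ ln(1 − 2P − Q) − ¼ ln(1 − 2Q).
1 − 2P − Q = 0.344827, giving −½ ln(0.344827) = 0.532356.
1 − 2Q = 0.769046, giving −¼ ln(0.769046) = 0.065651.
d = 0.532356 + 0.065651 = 0.598007.

0.598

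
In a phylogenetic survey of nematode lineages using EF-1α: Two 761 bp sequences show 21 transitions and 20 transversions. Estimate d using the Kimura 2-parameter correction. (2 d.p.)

P = 21/761 ≈ 0.027595 and Q = 20/761 ≈ 0.026281.
Under the Kimura two-parameter model, d = −½ ln(1 − 2P − Q) − ¼ ln(1 − 2Q).
1 − 2P − Q = 0.918529, giving −½ ln(0.918529) = 0.042491.
1 − 2Q = 0.947438, giving −¼ ln(0.947438) = 0.013498.
d = 0.042491 + 0.013498 = 0.055989.

0.06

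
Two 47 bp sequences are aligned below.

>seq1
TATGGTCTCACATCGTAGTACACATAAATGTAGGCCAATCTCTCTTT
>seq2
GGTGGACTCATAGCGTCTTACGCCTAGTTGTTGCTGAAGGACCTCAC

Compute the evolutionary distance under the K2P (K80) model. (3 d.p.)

Of 47 sites, 9 differences are transitions and 14 are transversions, so P = 9/47 ≈ 0.191489 and Q = 14/47 ≈ 0.297872.
Under the Kimura two-parameter model, d = −½ ln(1 − 2P − Q) − ¼ ln(1 − 2Q).
1 − 2P − Q = 0.31915, giving −½ ln(0.31915) = 0.571047.
1 − 2Q = 0.404256, giving −¼ ln(0.404256) = 0.226427.
d = 0.571047 + 0.226427 = 0.797474.

0.797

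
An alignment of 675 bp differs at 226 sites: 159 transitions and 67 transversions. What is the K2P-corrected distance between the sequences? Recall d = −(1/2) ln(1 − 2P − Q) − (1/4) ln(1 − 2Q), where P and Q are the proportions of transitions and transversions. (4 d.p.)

P = 159/675 ≈ 0.235556 and Q = 67/675 ≈ 0.099259.
Under the Kimura two-parameter model, d = −½ ln(1 − 2P − Q) − ¼ ln(1 − 2Q).
1 − 2P − Q = 0.429629, giving −½ ln(0.429629) = 0.422417.
1 − 2Q = 0.801482, giving −¼ ln(0.801482) = 0.055323.
d = 0.422417 + 0.055323 = 0.477740.

0.4777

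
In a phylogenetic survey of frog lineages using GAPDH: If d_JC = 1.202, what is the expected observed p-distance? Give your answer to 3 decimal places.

p = (3/4)(1 − e^(−4d/3)) = 0.75 × (1 − e^(-1.602667)) = 0.75 × (1 − 0.201359) = 0.598981.

0.599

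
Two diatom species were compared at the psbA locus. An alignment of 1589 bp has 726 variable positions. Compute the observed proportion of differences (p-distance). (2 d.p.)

p = 726/1589 = 0.456891… ≈ 0.46 (to 2 d.p.).

0.46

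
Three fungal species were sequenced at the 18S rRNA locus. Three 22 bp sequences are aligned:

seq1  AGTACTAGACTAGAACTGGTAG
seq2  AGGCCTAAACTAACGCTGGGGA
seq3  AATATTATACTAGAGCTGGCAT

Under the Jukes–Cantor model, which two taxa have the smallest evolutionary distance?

seq1 and seq3

seq1–seq2: 9/22 differ, p = 0.409, d = 0.591.
seq1–seq3: 6/22 differ, p = 0.273, d = 0.339.
seq2–seq3: 10/22 differ, p = 0.455, d = 0.699.
The smallest distance is between seq1 and seq3.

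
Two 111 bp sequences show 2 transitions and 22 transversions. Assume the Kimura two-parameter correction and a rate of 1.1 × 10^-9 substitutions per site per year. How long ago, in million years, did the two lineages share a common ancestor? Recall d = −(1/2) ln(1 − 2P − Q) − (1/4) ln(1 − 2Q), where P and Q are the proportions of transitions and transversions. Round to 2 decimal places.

P = 2/111 ≈ 0.018018 and Q = 22/111 ≈ 0.198198.
Under the Kimura two-parameter model, d = −½ ln(1 − 2P − Q) − ¼ ln(1 − 2Q).
1 − 2P − Q = 0.765766, giving −½ ln(0.765766) = 0.133439.
1 − 2Q = 0.603604, giving −¼ ln(0.603604) = 0.126209.
d = 0.133439 + 0.126209 = 0.259648.
Under a molecular clock d = 2μt, so t = d/(2μ) = 0.259648 / (2 × 1.1 × 10^-9) = 118.02 million years.

118.02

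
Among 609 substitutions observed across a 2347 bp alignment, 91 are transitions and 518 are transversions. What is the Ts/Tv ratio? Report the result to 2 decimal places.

R = 91/518 = 0.175675… ≈ 0.18 (to 2 d.p.).

0.18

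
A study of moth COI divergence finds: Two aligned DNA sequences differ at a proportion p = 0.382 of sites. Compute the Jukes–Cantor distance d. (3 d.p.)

d = −(3/4) ln(1 − 4p/3) = −0.75 ln(1 − 0.509333) = −0.75 ln(0.490667)
  = −0.75 × (-0.711990) = 0.533993 substitutions/site.

0.534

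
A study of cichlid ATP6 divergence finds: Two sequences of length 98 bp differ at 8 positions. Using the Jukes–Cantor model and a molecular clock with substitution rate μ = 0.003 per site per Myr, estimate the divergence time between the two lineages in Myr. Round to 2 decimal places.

14.40

p = 8/98 ≈ 0.081633.
d = −(3/4) ln(1 − 4p/3) = −0.75 ln(1 − 0.108844) = −0.75 ln(0.891156)
  = −0.75 × (-0.115236) = 0.086427 substitutions/site.
Under a molecular clock d = 2μt, so t = d/(2μ) = 0.086427 / (2 × 0.003) = 14.40 Myr.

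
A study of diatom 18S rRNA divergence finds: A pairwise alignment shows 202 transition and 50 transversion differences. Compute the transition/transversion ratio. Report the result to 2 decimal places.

R = 202/50 = 4.04.

4.04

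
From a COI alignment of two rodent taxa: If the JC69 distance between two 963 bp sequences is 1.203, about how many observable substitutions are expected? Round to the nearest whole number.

Invert JC69: p = (3/4)(1 − e^(−4d/3)) = 0.75 × (1 − e^(-1.604)) = 0.75 × (1 − 0.201091) = 0.599182.
Expected differing sites = pL ≈ 0.599182 × 963 = 577.012266 ≈ 577.

577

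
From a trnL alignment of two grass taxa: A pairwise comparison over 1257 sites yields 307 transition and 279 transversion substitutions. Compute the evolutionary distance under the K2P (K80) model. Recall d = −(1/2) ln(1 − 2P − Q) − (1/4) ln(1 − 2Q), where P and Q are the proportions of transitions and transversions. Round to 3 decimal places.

P = 307/1257 ≈ 0.244232 and Q = 279/1257 ≈ 0.221957.
Under the Kimura two-parameter model, d = −½ ln(1 − 2P − Q) − ¼ ln(1 − 2Q).
1 − 2P − Q = 0.289579, giving −½ ln(0.289579) = 0.619664.
1 − 2Q = 0.556086, giving −¼ ln(0.556086) = 0.146708.
d = 0.619664 + 0.146708 = 0.766372.

0.766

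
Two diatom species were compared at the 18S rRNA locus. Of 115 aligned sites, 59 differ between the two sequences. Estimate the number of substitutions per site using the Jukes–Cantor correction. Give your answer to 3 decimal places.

p = 59/115 ≈ 0.513043.
d = −(3/4) ln(1 − 4p/3) = −0.75 ln(1 − 0.684057) = −0.75 ln(0.315943)
  = −0.75 × (-1.152193) = 0.864145 substitutions/site.

0.864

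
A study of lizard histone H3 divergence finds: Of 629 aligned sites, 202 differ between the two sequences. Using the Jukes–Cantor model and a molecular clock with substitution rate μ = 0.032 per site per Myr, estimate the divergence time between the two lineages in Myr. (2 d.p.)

6.55

p = 202/629 ≈ 0.321145.
d = −(3/4) ln(1 − 4p/3) = −0.75 ln(1 − 0.428193) = −0.75 ln(0.571807)
  = −0.75 × (-0.558954) = 0.419216 substitutions/site.
Under a molecular clock d = 2μt, so t = d/(2μ) = 0.419216 / (2 × 0.032) = 6.55 Myr.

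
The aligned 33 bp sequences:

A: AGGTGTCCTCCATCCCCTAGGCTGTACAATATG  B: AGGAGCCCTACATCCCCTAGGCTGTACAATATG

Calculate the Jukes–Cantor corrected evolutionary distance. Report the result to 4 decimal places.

The sequences differ at 3 of 33 sites (4, 6, 10), so p = 3/33 ≈ 0.090909.
d = −(3/4) ln(1 − 4p/3) = −0.75 ln(1 − 0.121212) = −0.75 ln(0.878788)
  = −0.75 × (-0.129212) = 0.096909 substitutions/site.

0.0969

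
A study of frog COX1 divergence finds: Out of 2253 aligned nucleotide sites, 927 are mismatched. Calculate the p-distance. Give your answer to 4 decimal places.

0.4115

p = 927/2253 = 0.411451… ≈ 0.4115 (to 4 d.p.).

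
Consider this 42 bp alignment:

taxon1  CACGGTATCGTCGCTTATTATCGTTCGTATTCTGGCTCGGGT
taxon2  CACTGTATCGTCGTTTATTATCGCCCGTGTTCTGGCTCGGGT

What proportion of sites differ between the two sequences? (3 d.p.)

The sequences differ at 5 of 42 positions (sites 4, 14, 24, 25, 29).
p = 5/42 = 0.119047… ≈ 0.119 (to 3 d.p.).

0.119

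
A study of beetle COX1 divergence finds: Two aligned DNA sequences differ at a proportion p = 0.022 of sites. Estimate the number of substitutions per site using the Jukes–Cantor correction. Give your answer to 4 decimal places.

0.0223

d = −(3/4) ln(1 − 4p/3) = −0.75 ln(1 − 0.029333) = −0.75 ln(0.970667)
  = −0.75 × (-0.029772) = 0.022329 substitutions/site.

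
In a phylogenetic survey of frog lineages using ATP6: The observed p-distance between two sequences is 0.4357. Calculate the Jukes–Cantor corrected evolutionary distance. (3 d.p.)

d = −(3/4) ln(1 − 4p/3) = −0.75 ln(1 − 0.580933) = −0.75 ln(0.419067)
  = −0.75 × (-0.869724) = 0.652293 substitutions/site.

0.652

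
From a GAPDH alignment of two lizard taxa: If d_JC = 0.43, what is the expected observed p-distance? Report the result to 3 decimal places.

p = (3/4)(1 − e^(−4d/3)) = 0.75 × (1 − e^(-0.573333)) = 0.75 × (1 − 0.563644) = 0.327267.

0.327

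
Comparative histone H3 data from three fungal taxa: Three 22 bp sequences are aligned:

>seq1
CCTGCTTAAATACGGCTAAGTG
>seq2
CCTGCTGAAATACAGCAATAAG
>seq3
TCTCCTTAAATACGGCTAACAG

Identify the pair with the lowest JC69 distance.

seq1–seq2: 6/22 differ, p = 0.273, d = 0.339.
seq1–seq3: 4/22 differ, p = 0.182, d = 0.208.
seq2–seq3: 7/22 differ, p = 0.318, d = 0.414.
The smallest distance is between seq1 and seq3.

seq1 and seq3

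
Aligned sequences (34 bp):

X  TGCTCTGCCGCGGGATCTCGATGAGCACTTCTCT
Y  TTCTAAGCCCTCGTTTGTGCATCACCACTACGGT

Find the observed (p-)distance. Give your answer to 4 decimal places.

The sequences differ at 16 of 34 positions.
p = 16/34 = 0.470588… ≈ 0.4706 (to 4 d.p.).

0.4706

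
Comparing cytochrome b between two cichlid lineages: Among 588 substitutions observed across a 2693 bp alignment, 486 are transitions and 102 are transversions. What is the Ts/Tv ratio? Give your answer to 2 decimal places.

4.76

R = 486/102 = 4.764705… ≈ 4.76 (to 2 d.p.).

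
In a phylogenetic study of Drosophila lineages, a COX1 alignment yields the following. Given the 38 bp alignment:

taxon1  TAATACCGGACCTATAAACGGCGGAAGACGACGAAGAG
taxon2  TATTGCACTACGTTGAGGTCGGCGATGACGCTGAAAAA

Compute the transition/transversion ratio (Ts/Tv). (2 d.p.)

0.58

Transitions are A↔G and C↔T; transversions are all other mismatches.
Transitions: 7. Transversions: 12.
R = 7/12 = 0.583333… ≈ 0.58 (to 2 d.p.).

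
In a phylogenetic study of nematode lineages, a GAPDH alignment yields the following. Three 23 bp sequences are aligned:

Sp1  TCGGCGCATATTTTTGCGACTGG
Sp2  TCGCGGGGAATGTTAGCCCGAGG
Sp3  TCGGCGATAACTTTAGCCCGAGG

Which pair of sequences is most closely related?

Sp2 and Sp3

Sp1–Sp2: 11/23 differ, p = 0.478, d = 0.761.
Sp1–Sp3: 9/23 differ, p = 0.391, d = 0.553.
Sp2–Sp3: 6/23 differ, p = 0.261, d = 0.321.
The smallest distance is between Sp2 and Sp3.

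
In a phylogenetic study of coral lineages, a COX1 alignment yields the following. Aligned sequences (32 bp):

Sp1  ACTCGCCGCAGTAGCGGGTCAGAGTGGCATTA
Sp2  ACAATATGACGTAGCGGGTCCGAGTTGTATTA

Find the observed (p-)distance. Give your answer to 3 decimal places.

0.313

The sequences differ at 10 of 32 positions (sites 3, 4, 5, 6, 7, 9, 10, 21, 26, 28).
p = 10/32 = 0.3125 ≈ 0.313 (to 3 d.p.).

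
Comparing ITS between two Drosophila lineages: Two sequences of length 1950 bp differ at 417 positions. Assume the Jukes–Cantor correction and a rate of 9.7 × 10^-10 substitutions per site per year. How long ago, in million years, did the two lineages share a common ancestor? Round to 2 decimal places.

p = 417/1950 ≈ 0.213846.
d = −(3/4) ln(1 − 4p/3) = −0.75 ln(1 − 0.285128) = −0.75 ln(0.714872)
  = −0.75 × (-0.335652) = 0.251739 substitutions/site.
Under a molecular clock d = 2μt, so t = d/(2μ) = 0.251739 / (2 × 9.7 × 10^-10) = 129.76 million years.

129.76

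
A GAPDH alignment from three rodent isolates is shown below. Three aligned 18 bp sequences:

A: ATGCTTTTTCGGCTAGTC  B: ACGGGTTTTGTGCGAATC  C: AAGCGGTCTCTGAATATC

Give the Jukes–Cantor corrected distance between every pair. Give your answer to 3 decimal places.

A–B: 7/18 sites differ → p ≈ 0.388889, d = −0.75 ln(1 − 0.518519) = 0.548166 ≈ 0.548.
A–C: 9/18 sites differ → p = 0.5, d = −0.75 ln(1 − 0.666667) = 0.823960 ≈ 0.824.
B–C: 8/18 sites differ → p ≈ 0.444444, d = −0.75 ln(1 − 0.592592) = 0.673455 ≈ 0.673.

d(A,B) = 0.548, d(A,C) = 0.824, d(B,C) = 0.673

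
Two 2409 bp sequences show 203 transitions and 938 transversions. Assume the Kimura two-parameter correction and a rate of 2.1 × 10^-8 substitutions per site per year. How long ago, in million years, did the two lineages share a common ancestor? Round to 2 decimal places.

P = 203/2409 ≈ 0.084267 and Q = 938/2409 ≈ 0.389373.
Under the Kimura two-parameter model, d = −½ ln(1 − 2P − Q) − ¼ ln(1 − 2Q).
1 − 2P − Q = 0.442093, giving −½ ln(0.442093) = 0.408118.
1 − 2Q = 0.221254, giving −¼ ln(0.221254) = 0.377111.
d = 0.408118 + 0.377111 = 0.785229.
Under a molecular clock d = 2μt, so t = d/(2μ) = 0.785229 / (2 × 2.1 × 10^-8) = 18.70 million years.

18.70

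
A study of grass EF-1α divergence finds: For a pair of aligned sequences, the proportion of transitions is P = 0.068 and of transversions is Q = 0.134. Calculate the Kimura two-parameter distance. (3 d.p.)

Under the Kimura two-parameter model, d = −½ ln(1 − 2P − Q) − ¼ ln(1 − 2Q).
1 − 2P − Q = 0.73, giving −½ ln(0.73) = 0.157355.
1 − 2Q = 0.732, giving −¼ ln(0.732) = 0.077994.
d = 0.157355 + 0.077994 = 0.235349.

0.235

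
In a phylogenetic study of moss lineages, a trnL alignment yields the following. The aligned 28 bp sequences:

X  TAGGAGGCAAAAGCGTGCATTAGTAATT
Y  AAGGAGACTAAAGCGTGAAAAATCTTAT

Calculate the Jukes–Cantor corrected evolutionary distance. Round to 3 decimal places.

0.556

The sequences differ at 11 of 28 sites, so p = 11/28 ≈ 0.392857.
d = −(3/4) ln(1 − 4p/3) = −0.75 ln(1 − 0.523809) = −0.75 ln(0.476191)
  = −0.75 × (-0.741936) = 0.556452 substitutions/site.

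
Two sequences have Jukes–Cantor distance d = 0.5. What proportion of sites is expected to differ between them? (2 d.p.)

p = (3/4)(1 − e^(−4d/3)) = 0.75 × (1 − e^(-0.666667)) = 0.75 × (1 − 0.513417) = 0.364937.

0.36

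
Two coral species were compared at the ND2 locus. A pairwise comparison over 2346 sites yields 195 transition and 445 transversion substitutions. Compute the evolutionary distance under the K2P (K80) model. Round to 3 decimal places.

0.339

P = 195/2346 ≈ 0.08312 and Q = 445/2346 ≈ 0.189685.
Under the Kimura two-parameter model, d = −½ ln(1 − 2P − Q) − ¼ ln(1 − 2Q).
1 − 2P − Q = 0.644075, giving −½ ln(0.644075) = 0.219970.
1 − 2Q = 0.62063, giving −¼ ln(0.62063) = 0.119255.
d = 0.219970 + 0.119255 = 0.339225.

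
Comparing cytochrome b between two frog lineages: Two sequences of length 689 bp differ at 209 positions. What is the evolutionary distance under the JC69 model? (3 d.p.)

0.389

p = 209/689 ≈ 0.303338.
d = −(3/4) ln(1 − 4p/3) = −0.75 ln(1 − 0.404451) = −0.75 ln(0.595549)
  = −0.75 × (-0.518272) = 0.388704 substitutions/site.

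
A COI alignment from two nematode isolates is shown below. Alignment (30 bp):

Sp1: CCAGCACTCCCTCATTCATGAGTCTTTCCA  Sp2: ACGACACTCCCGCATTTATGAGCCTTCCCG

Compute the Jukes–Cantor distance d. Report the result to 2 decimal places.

The sequences differ at 8 of 30 sites (1, 3, 4, 12, 17, 23, 27, 30), so p = 8/30 ≈ 0.266667.
d = −(3/4) ln(1 − 4p/3) = −0.75 ln(1 − 0.355556) = −0.75 ln(0.644444)
  = −0.75 × (-0.439367) = 0.329525 substitutions/site.

0.33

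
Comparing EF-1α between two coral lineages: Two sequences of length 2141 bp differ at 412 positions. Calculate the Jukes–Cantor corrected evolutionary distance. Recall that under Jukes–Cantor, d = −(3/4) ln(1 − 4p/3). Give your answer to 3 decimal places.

0.222

p = 412/2141 ≈ 0.192433.
d = −(3/4) ln(1 − 4p/3) = −0.75 ln(1 − 0.256577) = −0.75 ln(0.743423)
  = −0.75 × (-0.296490) = 0.222368 substitutions/site.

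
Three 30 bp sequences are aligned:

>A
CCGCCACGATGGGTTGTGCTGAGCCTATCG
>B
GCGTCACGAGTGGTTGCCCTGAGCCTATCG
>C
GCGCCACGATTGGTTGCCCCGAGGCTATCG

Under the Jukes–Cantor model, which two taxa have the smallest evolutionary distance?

A–B: 6/30 differ, p = 0.200, d = 0.233.
A–C: 6/30 differ, p = 0.200, d = 0.233.
B–C: 4/30 differ, p = 0.133, d = 0.147.
The smallest distance is between B and C.

B and C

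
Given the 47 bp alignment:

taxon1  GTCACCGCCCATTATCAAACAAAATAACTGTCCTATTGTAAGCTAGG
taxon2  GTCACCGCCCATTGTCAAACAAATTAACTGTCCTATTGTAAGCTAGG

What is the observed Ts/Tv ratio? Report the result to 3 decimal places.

Transitions are A↔G and C↔T; transversions are all other mismatches.
Transitions: 1. Transversions: 1.
R = 1/1 = 1.000.

1.000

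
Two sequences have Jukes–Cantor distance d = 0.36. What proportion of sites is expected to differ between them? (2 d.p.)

0.29

p = (3/4)(1 − e^(−4d/3)) = 0.75 × (1 − e^(-0.48)) = 0.75 × (1 − 0.618783) = 0.285913.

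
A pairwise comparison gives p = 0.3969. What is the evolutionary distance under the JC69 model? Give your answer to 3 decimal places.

0.565

d = −(3/4) ln(1 − 4p/3) = −0.75 ln(1 − 0.5292) = −0.75 ln(0.4708)
  = −0.75 × (-0.753322) = 0.564992 substitutions/site.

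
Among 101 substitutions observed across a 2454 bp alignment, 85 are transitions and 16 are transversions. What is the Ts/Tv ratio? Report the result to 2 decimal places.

R = 85/16 = 5.3125 ≈ 5.31 (to 2 d.p.).

5.31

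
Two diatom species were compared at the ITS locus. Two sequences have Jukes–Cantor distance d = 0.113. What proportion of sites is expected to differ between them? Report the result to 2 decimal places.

p = (3/4)(1 − e^(−4d/3)) = 0.75 × (1 − e^(-0.150667)) = 0.75 × (1 − 0.860134) = 0.104900.

0.10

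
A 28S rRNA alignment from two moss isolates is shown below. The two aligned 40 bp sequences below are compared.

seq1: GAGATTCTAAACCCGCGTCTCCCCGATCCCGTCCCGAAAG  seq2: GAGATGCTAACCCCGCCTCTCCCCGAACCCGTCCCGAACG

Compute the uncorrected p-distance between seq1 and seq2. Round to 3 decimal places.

The sequences differ at 5 of 40 positions (sites 6, 11, 17, 27, 39).
p = 5/40 = 0.125.

0.125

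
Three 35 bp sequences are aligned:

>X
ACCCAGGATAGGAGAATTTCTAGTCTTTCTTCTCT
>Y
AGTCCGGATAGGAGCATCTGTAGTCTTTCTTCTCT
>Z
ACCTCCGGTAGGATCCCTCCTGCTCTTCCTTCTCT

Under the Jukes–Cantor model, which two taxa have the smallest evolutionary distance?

X and Y

X–Y: 6/35 differ, p = 0.171, d = 0.195.
X–Z: 12/35 differ, p = 0.343, d = 0.458.
Y–Z: 14/35 differ, p = 0.400, d = 0.572.
The smallest distance is between X and Y.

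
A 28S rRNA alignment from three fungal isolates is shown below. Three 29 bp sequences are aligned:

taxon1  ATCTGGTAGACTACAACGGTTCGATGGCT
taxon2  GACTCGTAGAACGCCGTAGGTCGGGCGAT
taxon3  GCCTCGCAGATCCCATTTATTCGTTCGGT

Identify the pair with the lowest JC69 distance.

taxon2 and taxon3

taxon1–taxon2: 15/29 differ, p = 0.517, d = 0.878.
taxon1–taxon3: 14/29 differ, p = 0.483, d = 0.774.
taxon2–taxon3: 12/29 differ, p = 0.414, d = 0.602.
The smallest distance is between taxon2 and taxon3.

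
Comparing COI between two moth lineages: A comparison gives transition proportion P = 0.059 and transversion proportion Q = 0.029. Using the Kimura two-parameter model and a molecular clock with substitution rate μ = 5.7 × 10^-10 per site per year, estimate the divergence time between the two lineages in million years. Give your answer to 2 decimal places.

Under the Kimura two-parameter model, d = −½ ln(1 − 2P − Q) − ¼ ln(1 − 2Q).
1 − 2P − Q = 0.853, giving −½ ln(0.853) = 0.079498.
1 − 2Q = 0.942, giving −¼ ln(0.942) = 0.014938.
d = 0.079498 + 0.014938 = 0.094436.
Under a molecular clock d = 2μt, so t = d/(2μ) = 0.094436 / (2 × 5.7 × 10^-10) = 82.84 million years.

82.84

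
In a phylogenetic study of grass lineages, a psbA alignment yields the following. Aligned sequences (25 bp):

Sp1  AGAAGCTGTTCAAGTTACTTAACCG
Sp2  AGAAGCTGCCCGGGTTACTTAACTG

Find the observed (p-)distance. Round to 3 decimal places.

The sequences differ at 5 of 25 positions (sites 9, 10, 12, 13, 24).
p = 5/25 = 0.200.

0.200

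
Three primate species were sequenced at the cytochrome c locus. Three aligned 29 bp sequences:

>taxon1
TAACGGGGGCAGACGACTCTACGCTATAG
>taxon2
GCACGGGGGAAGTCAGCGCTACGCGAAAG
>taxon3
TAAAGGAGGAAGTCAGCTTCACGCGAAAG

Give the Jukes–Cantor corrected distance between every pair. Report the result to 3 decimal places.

d(taxon1,taxon2) = 0.401, d(taxon1,taxon3) = 0.462, d(taxon2,taxon3) = 0.291

taxon1–taxon2: 9/29 sites differ → p ≈ 0.310345, d = −0.75 ln(1 − 0.413793) = 0.400562 ≈ 0.401.
taxon1–taxon3: 10/29 sites differ → p ≈ 0.344828, d = −0.75 ln(1 − 0.459771) = 0.461822 ≈ 0.462.
taxon2–taxon3: 7/29 sites differ → p ≈ 0.241379, d = −0.75 ln(1 − 0.321839) = 0.291278 ≈ 0.291.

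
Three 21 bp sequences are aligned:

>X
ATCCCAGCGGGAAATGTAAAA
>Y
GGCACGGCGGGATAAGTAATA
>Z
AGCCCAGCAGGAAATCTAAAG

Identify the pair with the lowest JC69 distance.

X–Y: 7/21 differ, p = 0.333, d = 0.441.
X–Z: 4/21 differ, p = 0.190, d = 0.220.
Y–Z: 9/21 differ, p = 0.429, d = 0.635.
The smallest distance is between X and Z.

X and Z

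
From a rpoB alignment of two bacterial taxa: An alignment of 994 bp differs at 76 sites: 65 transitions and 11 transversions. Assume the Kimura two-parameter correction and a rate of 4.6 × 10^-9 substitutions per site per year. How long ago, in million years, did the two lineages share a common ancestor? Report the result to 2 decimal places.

8.92

P = 65/994 ≈ 0.065392 and Q = 11/994 ≈ 0.011066.
Under the Kimura two-parameter model, d = −½ ln(1 − 2P − Q) − ¼ ln(1 − 2Q).
1 − 2P − Q = 0.85815, giving −½ ln(0.85815) = 0.076488.
1 − 2Q = 0.977868, giving −¼ ln(0.977868) = 0.005595.
d = 0.076488 + 0.005595 = 0.082083.
Under a molecular clock d = 2μt, so t = d/(2μ) = 0.082083 / (2 × 4.6 × 10^-9) = 8.92 million years.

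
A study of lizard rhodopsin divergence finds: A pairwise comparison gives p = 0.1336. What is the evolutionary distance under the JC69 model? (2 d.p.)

d = −(3/4) ln(1 − 4p/3) = −0.75 ln(1 − 0.178133) = −0.75 ln(0.821867)
  = −0.75 × (-0.196177) = 0.147133 substitutions/site.

0.15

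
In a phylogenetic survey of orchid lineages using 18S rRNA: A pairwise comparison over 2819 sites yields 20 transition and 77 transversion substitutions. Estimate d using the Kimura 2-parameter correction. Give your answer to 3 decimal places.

0.035

P = 20/2819 ≈ 0.007095 and Q = 77/2819 ≈ 0.027315.
Under the Kimura two-parameter model, d = −½ ln(1 − 2P − Q) − ¼ ln(1 − 2Q).
1 − 2P − Q = 0.958495, giving −½ ln(0.958495) = 0.021195.
1 − 2Q = 0.94537, giving −¼ ln(0.94537) = 0.014045.
d = 0.021195 + 0.014045 = 0.035240.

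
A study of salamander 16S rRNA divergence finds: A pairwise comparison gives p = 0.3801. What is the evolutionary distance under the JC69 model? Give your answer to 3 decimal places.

0.530

d = −(3/4) ln(1 − 4p/3) = −0.75 ln(1 − 0.5068) = −0.75 ln(0.4932)
  = −0.75 × (-0.706841) = 0.530131 substitutions/site.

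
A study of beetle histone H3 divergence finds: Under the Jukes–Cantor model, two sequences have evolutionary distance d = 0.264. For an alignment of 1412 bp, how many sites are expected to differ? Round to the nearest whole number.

314

Invert JC69: p = (3/4)(1 − e^(−4d/3)) = 0.75 × (1 − e^(-0.352)) = 0.75 × (1 − 0.703280) = 0.222540.
Expected differing sites = pL ≈ 0.222540 × 1412 = 314.22648 ≈ 314.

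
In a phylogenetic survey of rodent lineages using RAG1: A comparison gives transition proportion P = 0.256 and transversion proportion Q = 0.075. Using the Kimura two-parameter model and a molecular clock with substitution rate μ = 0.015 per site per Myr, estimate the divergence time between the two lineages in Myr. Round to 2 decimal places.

Under the Kimura two-parameter model, d = −½ ln(1 − 2P − Q) − ¼ ln(1 − 2Q).
1 − 2P − Q = 0.413, giving −½ ln(0.413) = 0.442154.
1 − 2Q = 0.85, giving −¼ ln(0.85) = 0.040630.
d = 0.442154 + 0.040630 = 0.482784.
Under a molecular clock d = 2μt, so t = d/(2μ) = 0.482784 / (2 × 0.015) = 16.09 Myr.

16.09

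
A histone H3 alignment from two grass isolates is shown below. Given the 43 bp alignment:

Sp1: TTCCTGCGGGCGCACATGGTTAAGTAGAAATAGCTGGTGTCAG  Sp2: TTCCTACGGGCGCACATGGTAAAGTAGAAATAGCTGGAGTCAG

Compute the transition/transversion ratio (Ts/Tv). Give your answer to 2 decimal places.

0.50

Transitions are A↔G and C↔T; transversions are all other mismatches.
Transitions: 1. Transversions: 2.
R = 1/2 = 0.50.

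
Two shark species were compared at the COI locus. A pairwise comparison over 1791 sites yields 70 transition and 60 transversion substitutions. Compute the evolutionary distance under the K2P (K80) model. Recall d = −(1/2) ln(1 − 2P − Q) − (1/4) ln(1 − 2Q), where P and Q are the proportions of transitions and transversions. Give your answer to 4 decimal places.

P = 70/1791 ≈ 0.039084 and Q = 60/1791 ≈ 0.033501.
Under the Kimura two-parameter model, d = −½ ln(1 − 2P − Q) − ¼ ln(1 − 2Q).
1 − 2P − Q = 0.888331, giving −½ ln(0.888331) = 0.059205.
1 − 2Q = 0.932998, giving −¼ ln(0.932998) = 0.017338.
d = 0.059205 + 0.017338 = 0.076543.

0.0765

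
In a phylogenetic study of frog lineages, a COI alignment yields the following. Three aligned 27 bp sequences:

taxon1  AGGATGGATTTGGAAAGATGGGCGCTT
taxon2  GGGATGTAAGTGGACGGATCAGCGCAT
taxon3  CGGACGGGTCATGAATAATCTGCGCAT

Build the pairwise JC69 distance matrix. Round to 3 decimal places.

d(taxon1,taxon2) = 0.441, d(taxon1,taxon3) = 0.588, d(taxon2,taxon3) = 0.673

taxon1–taxon2: 9/27 sites differ → p ≈ 0.333333, d = −0.75 ln(1 − 0.444444) = 0.440839 ≈ 0.441.
taxon1–taxon3: 11/27 sites differ → p ≈ 0.407407, d = −0.75 ln(1 − 0.543209) = 0.587647 ≈ 0.588.
taxon2–taxon3: 12/27 sites differ → p ≈ 0.444444, d = −0.75 ln(1 − 0.592592) = 0.673455 ≈ 0.673.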